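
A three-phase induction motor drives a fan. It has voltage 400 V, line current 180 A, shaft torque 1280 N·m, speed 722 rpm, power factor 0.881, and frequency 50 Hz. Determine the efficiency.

ω = 2π × 722/60 = 75.61 rad/s; P_out = τω = 1280 × 75.61 = 96781 W
P_in = √3·V_L·I_L·cosφ = 1.732 × 400 × 180 × 0.881 = 109864 W
η = P_out / P_in = 96781 / 109864 = 0.881 = 88.1%

88.1 %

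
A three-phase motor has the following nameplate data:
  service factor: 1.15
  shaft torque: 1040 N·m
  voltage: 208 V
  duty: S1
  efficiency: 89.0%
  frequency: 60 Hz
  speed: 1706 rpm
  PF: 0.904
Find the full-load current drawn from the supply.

ω = 2π×1706/60 = 178.7 rad/s; P_out = τω = 1040 × 178.7 = 185848 W
P_in = P_out / η = 185848 / 0.890 = 208818 W
I_L = P_in / (√3·V_L·cosφ) = 208818 / (1.732 × 208 × 0.904) = 641 A

641 A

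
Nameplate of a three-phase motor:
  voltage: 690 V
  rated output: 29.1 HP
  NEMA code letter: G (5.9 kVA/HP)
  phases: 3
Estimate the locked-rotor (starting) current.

144 A

S_LR = 5.9 × 29.1 = 171.69 kVA
I_LR = S_LR/(√3·V_L) = 171690/(1.732×690) = 144 A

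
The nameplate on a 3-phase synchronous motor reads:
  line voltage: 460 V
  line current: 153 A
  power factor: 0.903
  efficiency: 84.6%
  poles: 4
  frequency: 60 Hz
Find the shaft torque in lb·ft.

P_in = √3·V·I·cosφ = 1.732 × 460 × 153 × 0.903 = 110074 W
P_out = η·P_in = 0.846 × 110074 = 93123 W
n = n_s = 120×60/4 = 1800 rpm (synchronous)
ω = 2π×1800/60 = 188.5 rad/s
τ = P_out/ω = 93123/188.5 = 494 N·m
In lb·ft: 494/1.356 = 364 lb·ft

364 lb·ft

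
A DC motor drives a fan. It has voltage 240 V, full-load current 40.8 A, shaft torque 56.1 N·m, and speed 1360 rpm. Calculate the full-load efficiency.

81.6 %

ω = 2π × 1360/60 = 142.4 rad/s; P_out = τω = 56.1 × 142.4 = 7989 W
P_in = V·I = 240 × 40.8 = 9792 W
η = P_out / P_in = 7989 / 9792 = 0.816 = 81.6%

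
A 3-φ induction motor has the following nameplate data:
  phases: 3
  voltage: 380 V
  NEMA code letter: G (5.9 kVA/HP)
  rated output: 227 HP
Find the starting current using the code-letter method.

S_LR = 5.9 × 227 = 1339.3 kVA
I_LR = S_LR/(√3·V_L) = 1339300/(1.732×380) = 2030 A

2030 A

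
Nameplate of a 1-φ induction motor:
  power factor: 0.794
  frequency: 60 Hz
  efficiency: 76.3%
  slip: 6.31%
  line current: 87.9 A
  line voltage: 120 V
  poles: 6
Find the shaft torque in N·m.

54.3 N·m

P_in = V·I·cosφ = 120 × 87.9 × 0.794 = 8375 W
P_out = η·P_in = 0.763 × 8375 = 6390 W
n_s = 120×60/6 = 1200 rpm; n = 1200×(1−0.0631) = 1124 rpm
ω = 2π×1124/60 = 117.7 rad/s
τ = P_out/ω = 6390/117.7 = 54.3 N·m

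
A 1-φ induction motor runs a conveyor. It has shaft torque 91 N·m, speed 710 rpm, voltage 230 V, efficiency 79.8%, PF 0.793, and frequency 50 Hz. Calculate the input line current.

ω = 2π×710/60 = 74.35 rad/s; P_out = τω = 91 × 74.35 = 6766 W
P_in = P_out / η = 6766 / 0.798 = 8479 W
I = P_in / (V·cosφ) = 8479 / (230 × 0.793) = 46.5 A

46.5 A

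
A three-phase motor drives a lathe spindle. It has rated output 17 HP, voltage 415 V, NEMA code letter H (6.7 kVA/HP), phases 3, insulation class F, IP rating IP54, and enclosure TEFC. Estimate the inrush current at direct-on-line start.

S_LR = 6.7 × 17 = 113.9 kVA
I_LR = S_LR/(√3·V_L) = 113900/(1.732×415) = 158 A

158 A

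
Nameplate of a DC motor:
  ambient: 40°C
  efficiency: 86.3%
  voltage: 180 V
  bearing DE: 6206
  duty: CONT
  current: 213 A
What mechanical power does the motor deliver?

P_in = V·I = 180 × 213 = 38340 W
P_out = η·P_in = 0.863 × 38340 = 33087 W

33.1 kW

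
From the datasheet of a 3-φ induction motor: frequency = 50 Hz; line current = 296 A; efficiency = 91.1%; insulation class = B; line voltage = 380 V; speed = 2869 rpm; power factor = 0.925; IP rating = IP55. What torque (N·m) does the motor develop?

546 N·m

P_in = √3·V·I·cosφ = 1.732 × 380 × 296 × 0.925 = 180204 W
P_out = η·P_in = 0.911 × 180204 = 164166 W
n = 2869 rpm
ω = 2π×2869/60 = 300.4 rad/s
τ = P_out/ω = 164166/300.4 = 546 N·m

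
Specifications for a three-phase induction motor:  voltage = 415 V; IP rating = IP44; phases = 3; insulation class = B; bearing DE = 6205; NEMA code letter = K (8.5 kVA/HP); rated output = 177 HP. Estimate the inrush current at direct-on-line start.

2090 A

S_LR = 8.5 × 177 = 1504.5 kVA
I_LR = S_LR/(√3·V_L) = 1504500/(1.732×415) = 2090 A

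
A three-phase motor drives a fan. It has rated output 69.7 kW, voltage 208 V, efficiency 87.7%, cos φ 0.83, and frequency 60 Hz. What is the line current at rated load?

P_out = 69.7 kW = 69700 W
P_in = P_out / η = 69700 / 0.877 = 79475 W
I_L = P_in / (√3·V_L·cosφ) = 79475 / (1.732 × 208 × 0.83) = 266 A

266 A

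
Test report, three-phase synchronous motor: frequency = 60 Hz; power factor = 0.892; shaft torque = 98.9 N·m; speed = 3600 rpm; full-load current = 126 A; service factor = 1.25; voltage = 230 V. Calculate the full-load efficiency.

83.3 %

ω = 2π × 3600/60 = 377 rad/s; P_out = τω = 98.9 × 377 = 37285 W
P_in = √3·V_L·I_L·cosφ = 1.732 × 230 × 126 × 0.892 = 44772 W
η = P_out / P_in = 37285 / 44772 = 0.833 = 83.3%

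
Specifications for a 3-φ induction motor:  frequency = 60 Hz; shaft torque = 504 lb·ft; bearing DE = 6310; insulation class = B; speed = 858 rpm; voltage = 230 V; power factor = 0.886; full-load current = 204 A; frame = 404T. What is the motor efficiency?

85.3 %

τ = 504 lb·ft × 1.356 = 683.4 N·m
ω = 2π × 858/60 = 89.85 rad/s; P_out = τω = 683.4 × 89.85 = 61403 W
P_in = √3·V_L·I_L·cosφ = 1.732 × 230 × 204 × 0.886 = 72001 W
η = P_out / P_in = 61403 / 72001 = 0.853 = 85.3%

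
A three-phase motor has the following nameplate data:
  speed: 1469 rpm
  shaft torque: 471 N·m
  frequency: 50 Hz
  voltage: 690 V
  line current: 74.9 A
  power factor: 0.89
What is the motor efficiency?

ω = 2π × 1469/60 = 153.8 rad/s; P_out = τω = 471 × 153.8 = 72440 W
P_in = √3·V_L·I_L·cosφ = 1.732 × 690 × 74.9 × 0.89 = 79665 W
η = P_out / P_in = 72440 / 79665 = 0.909 = 90.9%

90.9 %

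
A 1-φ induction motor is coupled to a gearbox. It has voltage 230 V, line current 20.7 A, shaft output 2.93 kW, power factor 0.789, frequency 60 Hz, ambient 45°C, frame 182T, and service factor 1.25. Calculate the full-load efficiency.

78.0 %

P_out = 2.93 kW = 2930 W
P_in = V·I·cosφ = 230 × 20.7 × 0.789 = 3756 W
η = P_out / P_in = 2930 / 3756 = 0.780 = 78.0%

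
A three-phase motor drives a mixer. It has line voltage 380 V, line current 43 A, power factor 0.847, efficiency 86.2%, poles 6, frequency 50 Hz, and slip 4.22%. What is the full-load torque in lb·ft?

P_in = √3·V·I·cosφ = 1.732 × 380 × 43 × 0.847 = 23971 W
P_out = η·P_in = 0.862 × 23971 = 20663 W
n_s = 120×50/6 = 1000 rpm; n = 1000×(1−0.0422) = 958 rpm
ω = 2π×958/60 = 100.3 rad/s
τ = P_out/ω = 20663/100.3 = 206 N·m
In lb·ft: 206/1.356 = 152 lb·ft

152 lb·ft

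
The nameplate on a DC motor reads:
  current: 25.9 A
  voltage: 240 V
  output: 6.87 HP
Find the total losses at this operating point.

1.09 kW

P_in = V·I = 240×25.9 = 6216 W
P_out = 6.87×746 = 5125 W
Losses = P_in − P_out = 6216 − 5125 = 1091 W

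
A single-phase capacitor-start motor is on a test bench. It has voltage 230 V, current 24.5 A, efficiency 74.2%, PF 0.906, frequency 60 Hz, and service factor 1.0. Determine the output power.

P_in = V·I·cosφ = 230 × 24.5 × 0.906 = 5105 W
P_out = η·P_in = 0.742 × 5105 = 3788 W

3.79 kW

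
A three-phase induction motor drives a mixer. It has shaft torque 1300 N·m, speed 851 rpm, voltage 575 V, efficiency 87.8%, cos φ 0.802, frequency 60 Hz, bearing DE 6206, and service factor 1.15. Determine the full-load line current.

ω = 2π×851/60 = 89.12 rad/s; P_out = τω = 1300 × 89.12 = 115856 W
P_in = P_out / η = 115856 / 0.878 = 131954 W
I_L = P_in / (√3·V_L·cosφ) = 131954 / (1.732 × 575 × 0.802) = 165 A

165 A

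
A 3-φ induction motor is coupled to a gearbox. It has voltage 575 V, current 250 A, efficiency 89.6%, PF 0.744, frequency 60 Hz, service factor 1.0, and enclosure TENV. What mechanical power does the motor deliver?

166 kW

P_in = √3·V·I·cosφ = 1.732 × 575 × 250 × 0.744 = 185237 W
P_out = η·P_in = 0.896 × 185237 = 165972 W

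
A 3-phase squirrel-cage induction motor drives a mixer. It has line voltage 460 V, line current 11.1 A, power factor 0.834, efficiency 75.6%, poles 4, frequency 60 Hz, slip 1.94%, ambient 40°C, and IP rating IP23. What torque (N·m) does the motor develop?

P_in = √3·V·I·cosφ = 1.732 × 460 × 11.1 × 0.834 = 7376 W
P_out = η·P_in = 0.756 × 7376 = 5576 W
n_s = 120×60/4 = 1800 rpm; n = 1800×(1−0.0194) = 1765 rpm
ω = 2π×1765/60 = 184.8 rad/s
τ = P_out/ω = 5576/184.8 = 30.2 N·m

30.2 N·m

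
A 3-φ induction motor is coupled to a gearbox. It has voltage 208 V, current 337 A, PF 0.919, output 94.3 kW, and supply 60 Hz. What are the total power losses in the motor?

P_in = √3·V·I·cosφ = 1.732×208×337×0.919 = 111572 W
P_out = 94300 W
Losses = P_in − P_out = 111572 − 94300 = 17272 W

17300 W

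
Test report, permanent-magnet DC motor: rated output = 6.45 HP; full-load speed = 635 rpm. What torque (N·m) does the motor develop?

P_out = 6.45 × 746 = 4812 W
ω = 2π × 635/60 = 66.5 rad/s
τ = P_out/ω = 4812/66.5 = 72.4 N·m

72.4 N·m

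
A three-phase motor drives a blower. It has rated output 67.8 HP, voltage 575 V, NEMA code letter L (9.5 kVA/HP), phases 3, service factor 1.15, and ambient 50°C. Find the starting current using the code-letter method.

S_LR = 9.5 × 67.8 = 644.1 kVA
I_LR = S_LR/(√3·V_L) = 644100/(1.732×575) = 647 A

647 A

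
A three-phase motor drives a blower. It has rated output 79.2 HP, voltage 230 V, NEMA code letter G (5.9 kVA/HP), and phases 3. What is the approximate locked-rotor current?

1170 A

S_LR = 5.9 × 79.2 = 467.28 kVA
I_LR = S_LR/(√3·V_L) = 467280/(1.732×230) = 1170 A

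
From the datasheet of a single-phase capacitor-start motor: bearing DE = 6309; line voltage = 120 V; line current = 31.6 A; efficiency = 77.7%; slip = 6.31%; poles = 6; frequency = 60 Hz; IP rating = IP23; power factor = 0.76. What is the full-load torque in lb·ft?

14 lb·ft

P_in = V·I·cosφ = 120 × 31.6 × 0.76 = 2882 W
P_out = η·P_in = 0.777 × 2882 = 2239 W
n_s = 120×60/6 = 1200 rpm; n = 1200×(1−0.0631) = 1124 rpm
ω = 2π×1124/60 = 117.7 rad/s
τ = P_out/ω = 2239/117.7 = 19.02 N·m
In lb·ft: 19.02/1.356 = 14 lb·ft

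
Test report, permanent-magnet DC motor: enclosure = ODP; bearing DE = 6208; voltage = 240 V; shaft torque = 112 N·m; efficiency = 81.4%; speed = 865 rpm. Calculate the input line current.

51.9 A

ω = 2π×865/60 = 90.58 rad/s; P_out = τω = 112 × 90.58 = 10145 W
P_in = P_out / η = 10145 / 0.814 = 12463 W
I = P_in / V = 12463 / 240 = 51.9 A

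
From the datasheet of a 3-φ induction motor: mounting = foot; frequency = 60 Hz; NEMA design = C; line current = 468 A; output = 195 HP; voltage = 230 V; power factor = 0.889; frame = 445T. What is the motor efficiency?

87.8 %

P_out = 195 × 746 = 145470 W
P_in = √3·V_L·I_L·cosφ = 1.732 × 230 × 468 × 0.889 = 165738 W
η = P_out / P_in = 145470 / 165738 = 0.878 = 87.8%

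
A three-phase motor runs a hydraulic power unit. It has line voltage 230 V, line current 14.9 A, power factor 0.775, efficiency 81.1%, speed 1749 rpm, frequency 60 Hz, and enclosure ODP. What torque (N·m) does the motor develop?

20.4 N·m

P_in = √3·V·I·cosφ = 1.732 × 230 × 14.9 × 0.775 = 4600 W
P_out = η·P_in = 0.811 × 4600 = 3731 W
n = 1749 rpm
ω = 2π×1749/60 = 183.2 rad/s
τ = P_out/ω = 3731/183.2 = 20.4 N·m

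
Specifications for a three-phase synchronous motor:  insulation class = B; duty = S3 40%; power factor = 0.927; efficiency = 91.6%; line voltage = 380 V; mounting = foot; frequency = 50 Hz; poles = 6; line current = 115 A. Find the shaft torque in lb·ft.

P_in = √3·V·I·cosφ = 1.732 × 380 × 115 × 0.927 = 70163 W
P_out = η·P_in = 0.916 × 70163 = 64269 W
n = n_s = 120×50/6 = 1000 rpm (synchronous)
ω = 2π×1000/60 = 104.7 rad/s
τ = P_out/ω = 64269/104.7 = 613.8 N·m
In lb·ft: 613.8/1.356 = 453 lb·ft

453 lb·ft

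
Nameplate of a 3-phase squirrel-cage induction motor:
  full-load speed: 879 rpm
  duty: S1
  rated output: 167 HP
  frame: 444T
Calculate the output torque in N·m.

P_out = 167 × 746 = 124582 W
ω = 2π × 879/60 = 92.05 rad/s
τ = P_out/ω = 124582/92.05 = 1350 N·m

1350 N·m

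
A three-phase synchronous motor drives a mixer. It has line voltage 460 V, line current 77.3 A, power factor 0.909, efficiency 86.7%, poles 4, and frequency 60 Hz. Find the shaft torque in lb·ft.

190 lb·ft

P_in = √3·V·I·cosφ = 1.732 × 460 × 77.3 × 0.909 = 55982 W
P_out = η·P_in = 0.867 × 55982 = 48536 W
n = n_s = 120×60/4 = 1800 rpm (synchronous)
ω = 2π×1800/60 = 188.5 rad/s
τ = P_out/ω = 48536/188.5 = 257.5 N·m
In lb·ft: 257.5/1.356 = 190 lb·ft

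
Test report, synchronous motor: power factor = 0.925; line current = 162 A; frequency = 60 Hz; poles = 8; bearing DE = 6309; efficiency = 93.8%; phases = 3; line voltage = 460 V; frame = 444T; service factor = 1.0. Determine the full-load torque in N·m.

P_in = √3·V·I·cosφ = 1.732 × 460 × 162 × 0.925 = 119388 W
P_out = η·P_in = 0.938 × 119388 = 111986 W
n = n_s = 120×60/8 = 900 rpm (synchronous)
ω = 2π×900/60 = 94.25 rad/s
τ = P_out/ω = 111986/94.25 = 1190 N·m

1190 N·m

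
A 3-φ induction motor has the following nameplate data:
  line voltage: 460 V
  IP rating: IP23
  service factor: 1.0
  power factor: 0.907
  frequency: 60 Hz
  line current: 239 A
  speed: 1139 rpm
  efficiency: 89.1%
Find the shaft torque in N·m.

P_in = √3·V·I·cosφ = 1.732 × 460 × 239 × 0.907 = 172707 W
P_out = η·P_in = 0.891 × 172707 = 153882 W
n = 1139 rpm
ω = 2π×1139/60 = 119.3 rad/s
τ = P_out/ω = 153882/119.3 = 1290 N·m

1290 N·m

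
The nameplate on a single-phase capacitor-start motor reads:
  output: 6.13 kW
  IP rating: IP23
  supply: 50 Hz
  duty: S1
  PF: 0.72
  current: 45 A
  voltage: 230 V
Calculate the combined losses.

1.32 kW

P_in = V·I·cosφ = 230×45×0.72 = 7452 W
P_out = 6130 W
Losses = P_in − P_out = 7452 − 6130 = 1322 W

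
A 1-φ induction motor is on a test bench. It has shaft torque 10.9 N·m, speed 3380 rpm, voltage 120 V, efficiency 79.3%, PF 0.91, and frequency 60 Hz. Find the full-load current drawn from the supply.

44.6 A

ω = 2π×3380/60 = 354 rad/s; P_out = τω = 10.9 × 354 = 3859 W
P_in = P_out / η = 3859 / 0.793 = 4866 W
I = P_in / (V·cosφ) = 4866 / (120 × 0.91) = 44.6 A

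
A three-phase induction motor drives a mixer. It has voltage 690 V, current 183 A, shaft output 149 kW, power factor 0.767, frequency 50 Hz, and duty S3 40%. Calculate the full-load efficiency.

P_out = 149 kW = 149000 W
P_in = √3·V_L·I_L·cosφ = 1.732 × 690 × 183 × 0.767 = 167743 W
η = P_out / P_in = 149000 / 167743 = 0.888 = 88.8%

88.8 %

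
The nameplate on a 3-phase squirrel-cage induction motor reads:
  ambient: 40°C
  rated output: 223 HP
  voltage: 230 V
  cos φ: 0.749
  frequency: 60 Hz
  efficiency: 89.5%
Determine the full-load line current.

623 A

P_out = 223 × 746 = 166358 W
P_in = P_out / η = 166358 / 0.895 = 185875 W
I_L = P_in / (√3·V_L·cosφ) = 185875 / (1.732 × 230 × 0.749) = 623 A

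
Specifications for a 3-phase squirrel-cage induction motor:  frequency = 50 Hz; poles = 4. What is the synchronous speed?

1500 rpm

n_s = 120f/p = 120×50/4 = 1500 rpm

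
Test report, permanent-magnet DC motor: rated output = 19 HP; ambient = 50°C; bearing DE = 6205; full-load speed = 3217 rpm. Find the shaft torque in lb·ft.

P_out = 19 × 746 = 14174 W
ω = 2π × 3217/60 = 336.9 rad/s
τ = P_out/ω = 14174/336.9 = 42.07 N·m
In lb·ft: 42.07/1.356 = 31 lb·ft

31 lb·ft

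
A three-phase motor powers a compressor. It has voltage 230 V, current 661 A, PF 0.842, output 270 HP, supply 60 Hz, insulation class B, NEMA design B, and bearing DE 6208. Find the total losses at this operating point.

P_in = √3·V·I·cosφ = 1.732×230×661×0.842 = 221712 W
P_out = 270×746 = 201420 W
Losses = P_in − P_out = 221712 − 201420 = 20292 W

20.3 kW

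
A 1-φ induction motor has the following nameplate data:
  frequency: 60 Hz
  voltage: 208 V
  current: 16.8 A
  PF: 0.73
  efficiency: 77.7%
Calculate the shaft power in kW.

1.98 kW

P_in = V·I·cosφ = 208 × 16.8 × 0.73 = 2551 W
P_out = η·P_in = 0.777 × 2551 = 1982 W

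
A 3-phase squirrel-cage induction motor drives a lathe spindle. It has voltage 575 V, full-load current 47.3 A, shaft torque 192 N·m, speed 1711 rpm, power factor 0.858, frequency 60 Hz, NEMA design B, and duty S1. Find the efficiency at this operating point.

ω = 2π × 1711/60 = 179.2 rad/s; P_out = τω = 192 × 179.2 = 34406 W
P_in = √3·V_L·I_L·cosφ = 1.732 × 575 × 47.3 × 0.858 = 40417 W
η = P_out / P_in = 34406 / 40417 = 0.851 = 85.1%

85.1 %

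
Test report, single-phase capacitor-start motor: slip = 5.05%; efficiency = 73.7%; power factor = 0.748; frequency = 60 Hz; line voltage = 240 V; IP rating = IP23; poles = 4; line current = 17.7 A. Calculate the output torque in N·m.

P_in = V·I·cosφ = 240 × 17.7 × 0.748 = 3178 W
P_out = η·P_in = 0.737 × 3178 = 2342 W
n_s = 120×60/4 = 1800 rpm; n = 1800×(1−0.0505) = 1709 rpm
ω = 2π×1709/60 = 179 rad/s
τ = P_out/ω = 2342/179 = 13.1 N·m

13.1 N·m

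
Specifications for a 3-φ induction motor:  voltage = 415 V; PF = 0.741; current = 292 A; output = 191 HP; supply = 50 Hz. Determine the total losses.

P_in = √3·V·I·cosφ = 1.732×415×292×0.741 = 155524 W
P_out = 191×746 = 142486 W
Losses = P_in − P_out = 155524 − 142486 = 13038 W

13 kW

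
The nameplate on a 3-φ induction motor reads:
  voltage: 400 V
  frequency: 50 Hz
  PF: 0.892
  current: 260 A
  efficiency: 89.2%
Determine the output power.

P_in = √3·V·I·cosφ = 1.732 × 400 × 260 × 0.892 = 160674 W
P_out = η·P_in = 0.892 × 160674 = 143321 W

143 kW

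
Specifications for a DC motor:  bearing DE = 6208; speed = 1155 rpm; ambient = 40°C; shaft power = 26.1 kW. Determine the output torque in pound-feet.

159 lb·ft

ω = 2π × 1155/60 = 121 rad/s
τ = P/ω = 26100/121 = 215.7 N·m
In lb·ft: 215.7/1.356 = 159 lb·ft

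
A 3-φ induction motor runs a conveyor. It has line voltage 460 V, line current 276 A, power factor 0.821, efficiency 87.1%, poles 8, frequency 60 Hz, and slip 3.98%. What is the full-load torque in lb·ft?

1280 lb·ft

P_in = √3·V·I·cosφ = 1.732 × 460 × 276 × 0.821 = 180534 W
P_out = η·P_in = 0.871 × 180534 = 157245 W
n_s = 120×60/8 = 900 rpm; n = 900×(1−0.0398) = 864 rpm
ω = 2π×864/60 = 90.48 rad/s
τ = P_out/ω = 157245/90.48 = 1738 N·m
In lb·ft: 1738/1.356 = 1280 lb·ft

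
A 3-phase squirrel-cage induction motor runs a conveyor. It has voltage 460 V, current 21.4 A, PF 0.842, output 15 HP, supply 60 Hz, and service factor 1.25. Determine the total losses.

P_in = √3·V·I·cosφ = 1.732×460×21.4×0.842 = 14356 W
P_out = 15×746 = 11190 W
Losses = P_in − P_out = 14356 − 11190 = 3166 W

3170 W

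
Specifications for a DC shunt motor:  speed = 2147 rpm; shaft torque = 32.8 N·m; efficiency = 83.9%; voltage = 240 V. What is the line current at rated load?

ω = 2π×2147/60 = 224.8 rad/s; P_out = τω = 32.8 × 224.8 = 7373 W
P_in = P_out / η = 7373 / 0.839 = 8788 W
I = P_in / V = 8788 / 240 = 36.6 A

36.6 A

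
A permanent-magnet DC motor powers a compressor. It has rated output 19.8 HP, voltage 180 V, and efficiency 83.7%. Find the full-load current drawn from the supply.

P_out = 19.8 × 746 = 14771 W
P_in = P_out / η = 14771 / 0.837 = 17648 W
I = P_in / V = 17648 / 180 = 98 A

98 A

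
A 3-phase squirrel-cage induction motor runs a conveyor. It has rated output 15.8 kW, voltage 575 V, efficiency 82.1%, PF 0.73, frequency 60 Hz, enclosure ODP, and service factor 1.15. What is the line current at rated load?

26.5 A

P_out = 15.8 kW = 15800 W
P_in = P_out / η = 15800 / 0.821 = 19245 W
I_L = P_in / (√3·V_L·cosφ) = 19245 / (1.732 × 575 × 0.73) = 26.5 A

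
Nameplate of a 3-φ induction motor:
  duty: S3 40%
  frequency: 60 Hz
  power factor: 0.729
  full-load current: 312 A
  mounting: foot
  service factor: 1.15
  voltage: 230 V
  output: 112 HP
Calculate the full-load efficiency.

92.2 %

P_out = 112 × 746 = 83552 W
P_in = √3·V_L·I_L·cosφ = 1.732 × 230 × 312 × 0.729 = 90606 W
η = P_out / P_in = 83552 / 90606 = 0.922 = 92.2%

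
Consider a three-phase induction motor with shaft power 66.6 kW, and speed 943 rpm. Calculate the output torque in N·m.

674 N·m

ω = 2π × 943/60 = 98.75 rad/s
τ = P/ω = 66600/98.75 = 674 N·m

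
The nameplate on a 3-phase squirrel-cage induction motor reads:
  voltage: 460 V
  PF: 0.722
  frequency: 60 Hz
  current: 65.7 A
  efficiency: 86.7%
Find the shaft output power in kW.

32.8 kW

P_in = √3·V·I·cosφ = 1.732 × 460 × 65.7 × 0.722 = 37793 W
P_out = η·P_in = 0.867 × 37793 = 32767 W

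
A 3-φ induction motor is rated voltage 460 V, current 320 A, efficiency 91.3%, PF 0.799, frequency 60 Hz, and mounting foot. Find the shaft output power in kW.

P_in = √3·V·I·cosφ = 1.732 × 460 × 320 × 0.799 = 203705 W
P_out = η·P_in = 0.913 × 203705 = 185983 W

186 kW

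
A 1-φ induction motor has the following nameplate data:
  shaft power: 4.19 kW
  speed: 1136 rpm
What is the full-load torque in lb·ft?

ω = 2π × 1136/60 = 119 rad/s
τ = P/ω = 4190/119 = 35.21 N·m
In lb·ft: 35.21/1.356 = 26 lb·ft

26 lb·ft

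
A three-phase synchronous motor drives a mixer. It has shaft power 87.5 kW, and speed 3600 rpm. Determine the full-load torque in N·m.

232 N·m

ω = 2π × 3600/60 = 377 rad/s
τ = P/ω = 87500/377 = 232 N·m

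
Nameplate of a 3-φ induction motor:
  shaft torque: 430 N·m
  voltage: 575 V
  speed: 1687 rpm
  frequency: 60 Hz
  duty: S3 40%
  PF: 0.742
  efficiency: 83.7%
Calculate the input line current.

ω = 2π×1687/60 = 176.7 rad/s; P_out = τω = 430 × 176.7 = 75981 W
P_in = P_out / η = 75981 / 0.837 = 90778 W
I_L = P_in / (√3·V_L·cosφ) = 90778 / (1.732 × 575 × 0.742) = 123 A

123 A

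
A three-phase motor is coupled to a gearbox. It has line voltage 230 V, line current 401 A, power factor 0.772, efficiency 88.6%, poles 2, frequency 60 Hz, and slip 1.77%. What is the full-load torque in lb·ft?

P_in = √3·V·I·cosφ = 1.732 × 230 × 401 × 0.772 = 123321 W
P_out = η·P_in = 0.886 × 123321 = 109262 W
n_s = 120×60/2 = 3600 rpm; n = 3600×(1−0.0177) = 3536 rpm
ω = 2π×3536/60 = 370.3 rad/s
τ = P_out/ω = 109262/370.3 = 295.1 N·m
In lb·ft: 295.1/1.356 = 218 lb·ft

218 lb·ft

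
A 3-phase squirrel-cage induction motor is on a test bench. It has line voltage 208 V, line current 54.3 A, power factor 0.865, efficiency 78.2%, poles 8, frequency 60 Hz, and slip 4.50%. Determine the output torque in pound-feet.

P_in = √3·V·I·cosφ = 1.732 × 208 × 54.3 × 0.865 = 16921 W
P_out = η·P_in = 0.782 × 16921 = 13232 W
n_s = 120×60/8 = 900 rpm; n = 900×(1−0.045) = 860 rpm
ω = 2π×860/60 = 90.06 rad/s
τ = P_out/ω = 13232/90.06 = 146.9 N·m
In lb·ft: 146.9/1.356 = 108 lb·ft

108 lb·ft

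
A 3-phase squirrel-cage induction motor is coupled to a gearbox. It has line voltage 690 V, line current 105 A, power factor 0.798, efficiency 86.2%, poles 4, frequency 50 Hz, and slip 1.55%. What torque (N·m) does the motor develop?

558 N·m

P_in = √3·V·I·cosφ = 1.732 × 690 × 105 × 0.798 = 100136 W
P_out = η·P_in = 0.862 × 100136 = 86317 W
n_s = 120×50/4 = 1500 rpm; n = 1500×(1−0.0155) = 1477 rpm
ω = 2π×1477/60 = 154.7 rad/s
τ = P_out/ω = 86317/154.7 = 558 N·m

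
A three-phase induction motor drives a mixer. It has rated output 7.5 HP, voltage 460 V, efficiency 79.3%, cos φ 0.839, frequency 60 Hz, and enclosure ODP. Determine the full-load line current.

P_out = 7.5 × 746 = 5595 W
P_in = P_out / η = 5595 / 0.793 = 7055 W
I_L = P_in / (√3·V_L·cosφ) = 7055 / (1.732 × 460 × 0.839) = 10.6 A

10.6 A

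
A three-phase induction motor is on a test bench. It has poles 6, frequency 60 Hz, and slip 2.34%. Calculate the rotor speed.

1172 rpm

n_s = 120f/p = 120×60/6 = 1200 rpm
n = n_s(1 − s) = 1200 × (1 − 0.0234) = 1172 rpm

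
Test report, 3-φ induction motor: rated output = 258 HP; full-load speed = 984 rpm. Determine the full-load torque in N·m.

P_out = 258 × 746 = 192468 W
ω = 2π × 984/60 = 103 rad/s
τ = P_out/ω = 192468/103 = 1870 N·m

1870 N·m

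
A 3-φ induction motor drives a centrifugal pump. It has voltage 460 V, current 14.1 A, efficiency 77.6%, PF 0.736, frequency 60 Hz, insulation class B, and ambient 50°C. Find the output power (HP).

P_in = √3·V·I·cosφ = 1.732 × 460 × 14.1 × 0.736 = 8268 W
P_out = η·P_in = 0.776 × 8268 = 6416 W
= 6416/746 = 8.6 HP

8.6 HP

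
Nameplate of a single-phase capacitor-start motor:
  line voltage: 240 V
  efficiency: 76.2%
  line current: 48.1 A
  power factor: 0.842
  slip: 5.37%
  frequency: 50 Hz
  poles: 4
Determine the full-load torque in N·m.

P_in = V·I·cosφ = 240 × 48.1 × 0.842 = 9720 W
P_out = η·P_in = 0.762 × 9720 = 7407 W
n_s = 120×50/4 = 1500 rpm; n = 1500×(1−0.0537) = 1419 rpm
ω = 2π×1419/60 = 148.6 rad/s
τ = P_out/ω = 7407/148.6 = 49.8 N·m

49.8 N·m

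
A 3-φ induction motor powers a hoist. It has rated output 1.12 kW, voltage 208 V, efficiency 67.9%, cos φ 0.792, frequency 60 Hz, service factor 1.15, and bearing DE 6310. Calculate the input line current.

P_out = 1.12 kW = 1120 W
P_in = P_out / η = 1120 / 0.679 = 1649 W
I_L = P_in / (√3·V_L·cosφ) = 1649 / (1.732 × 208 × 0.792) = 5.78 A

5.78 A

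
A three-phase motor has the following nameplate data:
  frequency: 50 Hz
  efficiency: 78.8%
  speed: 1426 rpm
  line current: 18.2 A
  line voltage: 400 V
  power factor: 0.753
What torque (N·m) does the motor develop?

P_in = √3·V·I·cosφ = 1.732 × 400 × 18.2 × 0.753 = 9495 W
P_out = η·P_in = 0.788 × 9495 = 7482 W
n = 1426 rpm
ω = 2π×1426/60 = 149.3 rad/s
τ = P_out/ω = 7482/149.3 = 50.1 N·m

50.1 N·m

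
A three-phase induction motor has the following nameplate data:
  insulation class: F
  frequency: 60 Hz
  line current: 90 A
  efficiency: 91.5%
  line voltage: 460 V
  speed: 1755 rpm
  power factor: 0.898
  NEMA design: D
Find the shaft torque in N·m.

P_in = √3·V·I·cosφ = 1.732 × 460 × 90 × 0.898 = 64391 W
P_out = η·P_in = 0.915 × 64391 = 58918 W
n = 1755 rpm
ω = 2π×1755/60 = 183.8 rad/s
τ = P_out/ω = 58918/183.8 = 321 N·m

321 N·m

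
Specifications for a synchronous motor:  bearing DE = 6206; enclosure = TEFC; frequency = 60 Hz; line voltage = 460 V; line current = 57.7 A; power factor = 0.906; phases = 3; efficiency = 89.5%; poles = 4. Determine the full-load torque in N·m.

198 N·m

P_in = √3·V·I·cosφ = 1.732 × 460 × 57.7 × 0.906 = 41649 W
P_out = η·P_in = 0.895 × 41649 = 37276 W
n = n_s = 120×60/4 = 1800 rpm (synchronous)
ω = 2π×1800/60 = 188.5 rad/s
τ = P_out/ω = 37276/188.5 = 198 N·m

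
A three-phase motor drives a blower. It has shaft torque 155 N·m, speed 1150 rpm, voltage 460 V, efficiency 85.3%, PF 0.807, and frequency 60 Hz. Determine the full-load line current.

ω = 2π×1150/60 = 120.4 rad/s; P_out = τω = 155 × 120.4 = 18662 W
P_in = P_out / η = 18662 / 0.853 = 21878 W
I_L = P_in / (√3·V_L·cosφ) = 21878 / (1.732 × 460 × 0.807) = 34 A

34 A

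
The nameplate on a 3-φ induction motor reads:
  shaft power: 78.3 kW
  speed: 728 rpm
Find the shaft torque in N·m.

ω = 2π × 728/60 = 76.24 rad/s
τ = P/ω = 78300/76.24 = 1030 N·m

1030 N·m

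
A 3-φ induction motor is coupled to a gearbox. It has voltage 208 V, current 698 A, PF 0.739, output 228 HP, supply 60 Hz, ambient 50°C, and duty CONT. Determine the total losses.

P_in = √3·V·I·cosφ = 1.732×208×698×0.739 = 185828 W
P_out = 228×746 = 170088 W
Losses = P_in − P_out = 185828 − 170088 = 15740 W

15700 W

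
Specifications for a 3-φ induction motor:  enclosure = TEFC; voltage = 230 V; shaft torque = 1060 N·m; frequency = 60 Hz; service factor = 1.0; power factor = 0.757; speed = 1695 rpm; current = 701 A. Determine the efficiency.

89.0 %

ω = 2π × 1695/60 = 177.5 rad/s; P_out = τω = 1060 × 177.5 = 188150 W
P_in = √3·V_L·I_L·cosφ = 1.732 × 230 × 701 × 0.757 = 211393 W
η = P_out / P_in = 188150 / 211393 = 0.890 = 89.0%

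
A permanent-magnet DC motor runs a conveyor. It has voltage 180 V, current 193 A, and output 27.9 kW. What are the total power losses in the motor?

P_in = V·I = 180×193 = 34740 W
P_out = 27900 W
Losses = P_in − P_out = 34740 − 27900 = 6840 W

6840 W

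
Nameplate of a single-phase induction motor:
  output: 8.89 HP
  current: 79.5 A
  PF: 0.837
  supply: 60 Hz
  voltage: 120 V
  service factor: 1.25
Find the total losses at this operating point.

1.35 kW

P_in = V·I·cosφ = 120×79.5×0.837 = 7985 W
P_out = 8.89×746 = 6632 W
Losses = P_in − P_out = 7985 − 6632 = 1353 W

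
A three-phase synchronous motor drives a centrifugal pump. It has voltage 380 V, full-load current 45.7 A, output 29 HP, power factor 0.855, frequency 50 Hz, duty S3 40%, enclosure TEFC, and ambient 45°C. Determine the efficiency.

84.1 %

P_out = 29 × 746 = 21634 W
P_in = √3·V_L·I_L·cosφ = 1.732 × 380 × 45.7 × 0.855 = 25717 W
η = P_out / P_in = 21634 / 25717 = 0.841 = 84.1%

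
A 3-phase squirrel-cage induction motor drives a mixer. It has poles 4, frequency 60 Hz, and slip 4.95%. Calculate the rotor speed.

n_s = 120f/p = 120×60/4 = 1800 rpm
n = n_s(1 − s) = 1800 × (1 − 0.0495) = 1711 rpm

1711 rpm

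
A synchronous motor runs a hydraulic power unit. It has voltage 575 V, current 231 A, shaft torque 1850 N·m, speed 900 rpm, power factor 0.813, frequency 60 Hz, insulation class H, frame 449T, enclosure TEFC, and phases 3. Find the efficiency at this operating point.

ω = 2π × 900/60 = 94.25 rad/s; P_out = τω = 1850 × 94.25 = 174363 W
P_in = √3·V_L·I_L·cosφ = 1.732 × 575 × 231 × 0.813 = 187033 W
η = P_out / P_in = 174363 / 187033 = 0.932 = 93.2%

93.2 %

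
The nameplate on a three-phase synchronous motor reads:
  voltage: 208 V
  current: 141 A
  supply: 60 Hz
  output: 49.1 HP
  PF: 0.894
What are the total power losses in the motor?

8780 W

P_in = √3·V·I·cosφ = 1.732×208×141×0.894 = 45412 W
P_out = 49.1×746 = 36629 W
Losses = P_in − P_out = 45412 − 36629 = 8783 W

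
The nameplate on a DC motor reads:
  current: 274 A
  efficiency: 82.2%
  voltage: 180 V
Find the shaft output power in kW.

40.5 kW

P_in = V·I = 180 × 274 = 49320 W
P_out = η·P_in = 0.822 × 49320 = 40541 W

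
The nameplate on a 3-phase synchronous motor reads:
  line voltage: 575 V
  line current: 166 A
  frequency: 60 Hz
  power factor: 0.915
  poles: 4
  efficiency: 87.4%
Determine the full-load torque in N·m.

P_in = √3·V·I·cosφ = 1.732 × 575 × 166 × 0.915 = 151267 W
P_out = η·P_in = 0.874 × 151267 = 132207 W
n = n_s = 120×60/4 = 1800 rpm (synchronous)
ω = 2π×1800/60 = 188.5 rad/s
τ = P_out/ω = 132207/188.5 = 701 N·m

701 N·m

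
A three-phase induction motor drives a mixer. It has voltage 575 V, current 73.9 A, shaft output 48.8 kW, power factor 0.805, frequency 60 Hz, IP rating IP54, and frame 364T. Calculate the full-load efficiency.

82.4 %

P_out = 48.8 kW = 48800 W
P_in = √3·V_L·I_L·cosφ = 1.732 × 575 × 73.9 × 0.805 = 59246 W
η = P_out / P_in = 48800 / 59246 = 0.824 = 82.4%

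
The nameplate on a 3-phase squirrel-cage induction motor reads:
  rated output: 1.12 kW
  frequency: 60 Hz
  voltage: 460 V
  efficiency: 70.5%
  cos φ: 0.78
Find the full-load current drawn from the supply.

2.56 A

P_out = 1.12 kW = 1120 W
P_in = P_out / η = 1120 / 0.705 = 1589 W
I_L = P_in / (√3·V_L·cosφ) = 1589 / (1.732 × 460 × 0.78) = 2.56 A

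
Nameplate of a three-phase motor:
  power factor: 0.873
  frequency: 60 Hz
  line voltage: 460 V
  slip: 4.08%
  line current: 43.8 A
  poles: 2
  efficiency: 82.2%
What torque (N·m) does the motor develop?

P_in = √3·V·I·cosφ = 1.732 × 460 × 43.8 × 0.873 = 30465 W
P_out = η·P_in = 0.822 × 30465 = 25042 W
n_s = 120×60/2 = 3600 rpm; n = 3600×(1−0.0408) = 3453 rpm
ω = 2π×3453/60 = 361.6 rad/s
τ = P_out/ω = 25042/361.6 = 69.3 N·m

69.3 N·m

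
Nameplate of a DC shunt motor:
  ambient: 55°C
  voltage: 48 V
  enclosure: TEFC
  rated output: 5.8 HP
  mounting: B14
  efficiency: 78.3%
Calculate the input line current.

115 A

P_out = 5.8 × 746 = 4327 W
P_in = P_out / η = 4327 / 0.783 = 5526 W
I = P_in / V = 5526 / 48 = 115 A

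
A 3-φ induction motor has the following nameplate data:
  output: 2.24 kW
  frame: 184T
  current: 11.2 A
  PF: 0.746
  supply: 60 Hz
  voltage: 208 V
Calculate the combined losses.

770 W

P_in = √3·V·I·cosφ = 1.732×208×11.2×0.746 = 3010 W
P_out = 2240 W
Losses = P_in − P_out = 3010 − 2240 = 770 W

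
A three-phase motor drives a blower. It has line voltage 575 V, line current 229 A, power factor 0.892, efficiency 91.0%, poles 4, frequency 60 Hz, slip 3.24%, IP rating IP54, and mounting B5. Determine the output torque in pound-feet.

749 lb·ft

P_in = √3·V·I·cosφ = 1.732 × 575 × 229 × 0.892 = 203431 W
P_out = η·P_in = 0.91 × 203431 = 185122 W
n_s = 120×60/4 = 1800 rpm; n = 1800×(1−0.0324) = 1742 rpm
ω = 2π×1742/60 = 182.4 rad/s
τ = P_out/ω = 185122/182.4 = 1015 N·m
In lb·ft: 1015/1.356 = 749 lb·ft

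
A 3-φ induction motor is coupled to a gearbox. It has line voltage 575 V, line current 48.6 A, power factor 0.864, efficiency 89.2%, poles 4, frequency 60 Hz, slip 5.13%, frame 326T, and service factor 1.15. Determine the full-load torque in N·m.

209 N·m

P_in = √3·V·I·cosφ = 1.732 × 575 × 48.6 × 0.864 = 41818 W
P_out = η·P_in = 0.892 × 41818 = 37302 W
n_s = 120×60/4 = 1800 rpm; n = 1800×(1−0.0513) = 1708 rpm
ω = 2π×1708/60 = 178.9 rad/s
τ = P_out/ω = 37302/178.9 = 209 N·m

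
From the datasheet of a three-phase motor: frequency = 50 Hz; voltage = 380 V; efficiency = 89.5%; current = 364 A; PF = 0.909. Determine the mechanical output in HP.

261 HP

P_in = √3·V·I·cosφ = 1.732 × 380 × 364 × 0.909 = 217769 W
P_out = η·P_in = 0.895 × 217769 = 194903 W
= 194903/746 = 261 HP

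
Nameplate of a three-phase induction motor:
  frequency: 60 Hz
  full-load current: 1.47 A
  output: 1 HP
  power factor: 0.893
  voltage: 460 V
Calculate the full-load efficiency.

71.3 %

P_out = 1 × 746 = 746 W
P_in = √3·V_L·I_L·cosφ = 1.732 × 460 × 1.47 × 0.893 = 1046 W
η = P_out / P_in = 746 / 1046 = 0.713 = 71.3%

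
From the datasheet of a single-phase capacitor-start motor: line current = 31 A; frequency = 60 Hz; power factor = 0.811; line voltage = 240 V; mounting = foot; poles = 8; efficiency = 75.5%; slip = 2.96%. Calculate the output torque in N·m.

P_in = V·I·cosφ = 240 × 31 × 0.811 = 6034 W
P_out = η·P_in = 0.755 × 6034 = 4556 W
n_s = 120×60/8 = 900 rpm; n = 900×(1−0.0296) = 873 rpm
ω = 2π×873/60 = 91.42 rad/s
τ = P_out/ω = 4556/91.42 = 49.8 N·m

49.8 N·m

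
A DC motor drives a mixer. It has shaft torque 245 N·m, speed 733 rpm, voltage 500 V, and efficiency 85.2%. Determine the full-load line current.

ω = 2π×733/60 = 76.76 rad/s; P_out = τω = 245 × 76.76 = 18806 W
P_in = P_out / η = 18806 / 0.852 = 22073 W
I = P_in / V = 22073 / 500 = 44.1 A

44.1 A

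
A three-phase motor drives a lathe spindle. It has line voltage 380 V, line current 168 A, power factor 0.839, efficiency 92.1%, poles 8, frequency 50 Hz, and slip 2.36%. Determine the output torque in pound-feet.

P_in = √3·V·I·cosφ = 1.732 × 380 × 168 × 0.839 = 92769 W
P_out = η·P_in = 0.921 × 92769 = 85440 W
n_s = 120×50/8 = 750 rpm; n = 750×(1−0.0236) = 732 rpm
ω = 2π×732/60 = 76.65 rad/s
τ = P_out/ω = 85440/76.65 = 1115 N·m
In lb·ft: 1115/1.356 = 822 lb·ft

822 lb·ft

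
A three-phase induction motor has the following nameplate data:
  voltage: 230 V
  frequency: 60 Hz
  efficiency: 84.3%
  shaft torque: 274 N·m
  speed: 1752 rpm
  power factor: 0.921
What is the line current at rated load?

163 A

ω = 2π×1752/60 = 183.5 rad/s; P_out = τω = 274 × 183.5 = 50279 W
P_in = P_out / η = 50279 / 0.843 = 59643 W
I_L = P_in / (√3·V_L·cosφ) = 59643 / (1.732 × 230 × 0.921) = 163 A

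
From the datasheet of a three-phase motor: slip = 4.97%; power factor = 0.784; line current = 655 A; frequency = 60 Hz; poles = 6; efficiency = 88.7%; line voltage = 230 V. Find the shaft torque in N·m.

1520 N·m

P_in = √3·V·I·cosφ = 1.732 × 230 × 655 × 0.784 = 204566 W
P_out = η·P_in = 0.887 × 204566 = 181450 W
n_s = 120×60/6 = 1200 rpm; n = 1200×(1−0.0497) = 1140 rpm
ω = 2π×1140/60 = 119.4 rad/s
τ = P_out/ω = 181450/119.4 = 1520 N·m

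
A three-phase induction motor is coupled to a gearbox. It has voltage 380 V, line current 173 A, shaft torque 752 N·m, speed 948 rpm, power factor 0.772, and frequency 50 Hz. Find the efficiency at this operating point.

ω = 2π × 948/60 = 99.27 rad/s; P_out = τω = 752 × 99.27 = 74651 W
P_in = √3·V_L·I_L·cosφ = 1.732 × 380 × 173 × 0.772 = 87901 W
η = P_out / P_in = 74651 / 87901 = 0.849 = 84.9%

84.9 %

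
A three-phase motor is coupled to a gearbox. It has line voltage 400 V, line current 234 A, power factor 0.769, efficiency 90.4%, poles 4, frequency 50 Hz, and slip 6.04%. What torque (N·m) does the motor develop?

P_in = √3·V·I·cosφ = 1.732 × 400 × 234 × 0.769 = 124667 W
P_out = η·P_in = 0.904 × 124667 = 112699 W
n_s = 120×50/4 = 1500 rpm; n = 1500×(1−0.0604) = 1409 rpm
ω = 2π×1409/60 = 147.6 rad/s
τ = P_out/ω = 112699/147.6 = 764 N·m

764 N·m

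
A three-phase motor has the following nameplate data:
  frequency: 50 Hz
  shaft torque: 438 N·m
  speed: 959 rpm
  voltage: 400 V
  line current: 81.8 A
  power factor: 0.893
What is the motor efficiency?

ω = 2π × 959/60 = 100.4 rad/s; P_out = τω = 438 × 100.4 = 43975 W
P_in = √3·V_L·I_L·cosφ = 1.732 × 400 × 81.8 × 0.893 = 50607 W
η = P_out / P_in = 43975 / 50607 = 0.869 = 86.9%

86.9 %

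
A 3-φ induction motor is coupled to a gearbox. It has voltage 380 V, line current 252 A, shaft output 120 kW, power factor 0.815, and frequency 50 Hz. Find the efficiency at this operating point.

P_out = 120 kW = 120000 W
P_in = √3·V_L·I_L·cosφ = 1.732 × 380 × 252 × 0.815 = 135173 W
η = P_out / P_in = 120000 / 135173 = 0.888 = 88.8%

88.8 %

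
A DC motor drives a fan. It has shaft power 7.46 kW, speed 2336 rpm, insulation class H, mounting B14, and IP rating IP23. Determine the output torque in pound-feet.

ω = 2π × 2336/60 = 244.6 rad/s
τ = P/ω = 7460/244.6 = 30.5 N·m
In lb·ft: 30.5/1.356 = 22.5 lb·ft

22.5 lb·ft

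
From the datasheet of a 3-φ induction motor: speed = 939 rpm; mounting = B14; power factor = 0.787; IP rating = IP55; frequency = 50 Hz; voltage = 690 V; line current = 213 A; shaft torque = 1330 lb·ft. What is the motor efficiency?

τ = 1330 lb·ft × 1.356 = 1803 N·m
ω = 2π × 939/60 = 98.33 rad/s; P_out = τω = 1803 × 98.33 = 177289 W
P_in = √3·V_L·I_L·cosφ = 1.732 × 690 × 213 × 0.787 = 200332 W
η = P_out / P_in = 177289 / 200332 = 0.885 = 88.5%

88.5 %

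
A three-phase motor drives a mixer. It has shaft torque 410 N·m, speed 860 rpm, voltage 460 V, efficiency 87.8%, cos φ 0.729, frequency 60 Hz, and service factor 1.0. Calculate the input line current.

ω = 2π×860/60 = 90.06 rad/s; P_out = τω = 410 × 90.06 = 36925 W
P_in = P_out / η = 36925 / 0.878 = 42056 W
I_L = P_in / (√3·V_L·cosφ) = 42056 / (1.732 × 460 × 0.729) = 72.4 A

72.4 A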